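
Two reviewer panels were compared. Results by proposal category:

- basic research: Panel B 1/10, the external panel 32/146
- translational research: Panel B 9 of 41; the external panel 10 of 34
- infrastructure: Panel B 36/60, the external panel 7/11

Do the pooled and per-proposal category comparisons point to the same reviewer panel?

Basic research: Panel B 1/10 = 10.0%, the external panel 32/146 = 21.9% → the external panel
Translational research: Panel B 9/41 = 22.0%, the external panel 10/34 = 29.4% → the external panel
Infrastructure: Panel B 36/60 = 60.0%, the external panel 7/11 = 63.6% → the external panel
Overall: Panel B 46/111 = 41.4%, the external panel 49/191 = 25.7% → Panel B
The external panel wins each proposal group but Panel B wins overall — the comparison reverses. The external panel's proposals skew toward basic research, which has a lower base rate.

No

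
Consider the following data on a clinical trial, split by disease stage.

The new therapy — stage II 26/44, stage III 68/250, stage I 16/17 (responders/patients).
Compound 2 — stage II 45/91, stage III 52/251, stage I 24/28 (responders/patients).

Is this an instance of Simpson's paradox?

Stage II: the new therapy 26/44 = 59.1%, Compound 2 45/91 = 49.5% → the new therapy
Stage III: the new therapy 68/250 = 27.2%, Compound 2 52/251 = 20.7% → the new therapy
Stage I: the new therapy 16/17 = 94.1%, Compound 2 24/28 = 85.7% → the new therapy
Overall: the new therapy 110/311 = 35.4%, Compound 2 121/370 = 32.7% → the new therapy
The new therapy wins overall and in every disease group — no reversal.

No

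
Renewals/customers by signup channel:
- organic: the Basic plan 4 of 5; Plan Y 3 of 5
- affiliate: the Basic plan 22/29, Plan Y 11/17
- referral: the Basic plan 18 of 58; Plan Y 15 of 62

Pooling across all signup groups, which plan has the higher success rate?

the Basic plan

Organic: the Basic plan 4/5 = 80.0%, Plan Y 3/5 = 60.0% → the Basic plan
Affiliate: the Basic plan 22/29 = 75.9%, Plan Y 11/17 = 64.7% → the Basic plan
Referral: the Basic plan 18/58 = 31.0%, Plan Y 15/62 = 24.2% → the Basic plan
Overall: the Basic plan 44/92 = 47.8%, Plan Y 29/84 = 34.5% → the Basic plan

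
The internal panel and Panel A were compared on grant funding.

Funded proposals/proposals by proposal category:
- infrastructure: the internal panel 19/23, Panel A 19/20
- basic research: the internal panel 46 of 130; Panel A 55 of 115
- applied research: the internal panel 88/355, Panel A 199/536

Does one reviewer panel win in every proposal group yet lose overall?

Infrastructure: the internal panel 19/23 = 82.6%, Panel A 19/20 = 95.0% → Panel A
Basic research: the internal panel 46/130 = 35.4%, Panel A 55/115 = 47.8% → Panel A
Applied research: the internal panel 88/355 = 24.8%, Panel A 199/536 = 37.1% → Panel A
Overall: the internal panel 153/508 = 30.1%, Panel A 273/671 = 40.7% → Panel A
Panel A wins overall and in every proposal group — no reversal.

No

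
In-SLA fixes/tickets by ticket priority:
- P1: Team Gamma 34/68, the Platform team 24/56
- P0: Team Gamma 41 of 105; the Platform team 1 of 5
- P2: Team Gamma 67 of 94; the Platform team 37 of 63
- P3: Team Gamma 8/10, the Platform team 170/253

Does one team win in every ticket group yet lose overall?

P1: Team Gamma 34/68 = 50.0%, the Platform team 24/56 = 42.9% → Team Gamma
P0: Team Gamma 41/105 = 39.0%, the Platform team 1/5 = 20.0% → Team Gamma
P2: Team Gamma 67/94 = 71.3%, the Platform team 37/63 = 58.7% → Team Gamma
P3: Team Gamma 8/10 = 80.0%, the Platform team 170/253 = 67.2% → Team Gamma
Overall: Team Gamma 150/277 = 54.2%, the Platform team 232/377 = 61.5% → the Platform team
Team Gamma wins each ticket group but the Platform team wins overall — the comparison reverses. Team Gamma's tickets skew toward P0, which has a lower base rate.

Yes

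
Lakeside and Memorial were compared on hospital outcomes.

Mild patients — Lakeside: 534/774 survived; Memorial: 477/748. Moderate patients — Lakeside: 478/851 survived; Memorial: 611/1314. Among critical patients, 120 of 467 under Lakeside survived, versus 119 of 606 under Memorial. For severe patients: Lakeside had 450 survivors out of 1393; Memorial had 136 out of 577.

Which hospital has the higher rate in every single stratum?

Mild: Lakeside 534/774 = 69.0%, Memorial 477/748 = 63.8% → Lakeside
Moderate: Lakeside 478/851 = 56.2%, Memorial 611/1314 = 46.5% → Lakeside
Critical: Lakeside 120/467 = 25.7%, Memorial 119/606 = 19.6% → Lakeside
Severe: Lakeside 450/1393 = 32.3%, Memorial 136/577 = 23.6% → Lakeside
Lakeside has the higher rate in all 4 groups.

Lakeside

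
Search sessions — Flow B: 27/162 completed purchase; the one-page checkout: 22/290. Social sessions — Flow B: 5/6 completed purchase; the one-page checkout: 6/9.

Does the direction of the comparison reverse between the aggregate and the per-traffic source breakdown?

No

Search: Flow B 27/162 = 16.7%, the one-page checkout 22/290 = 7.6% → Flow B
Social: Flow B 5/6 = 83.3%, the one-page checkout 6/9 = 66.7% → Flow B
Overall: Flow B 32/168 = 19.0%, the one-page checkout 28/299 = 9.4% → Flow B
Flow B wins overall and in every traffic group — no reversal.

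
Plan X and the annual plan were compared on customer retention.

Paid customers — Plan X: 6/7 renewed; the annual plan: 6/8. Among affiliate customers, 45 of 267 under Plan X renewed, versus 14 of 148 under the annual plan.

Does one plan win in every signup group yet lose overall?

No

Paid: Plan X 6/7 = 85.7%, the annual plan 6/8 = 75.0% → Plan X
Affiliate: Plan X 45/267 = 16.9%, the annual plan 14/148 = 9.5% → Plan X
Overall: Plan X 51/274 = 18.6%, the annual plan 20/156 = 12.8% → Plan X
Plan X wins overall and in every signup group — no reversal.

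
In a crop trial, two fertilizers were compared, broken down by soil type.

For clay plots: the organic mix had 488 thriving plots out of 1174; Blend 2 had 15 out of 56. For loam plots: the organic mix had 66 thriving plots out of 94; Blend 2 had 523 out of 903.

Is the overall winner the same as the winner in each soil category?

Clay: the organic mix 488/1174 = 41.6%, Blend 2 15/56 = 26.8% → the organic mix
Loam: the organic mix 66/94 = 70.2%, Blend 2 523/903 = 57.9% → the organic mix
Overall: the organic mix 554/1268 = 43.7%, Blend 2 538/959 = 56.1% → Blend 2
The organic mix wins each soil group but Blend 2 wins overall — the comparison reverses. The organic mix's plots skew toward clay, which has a lower base rate.

No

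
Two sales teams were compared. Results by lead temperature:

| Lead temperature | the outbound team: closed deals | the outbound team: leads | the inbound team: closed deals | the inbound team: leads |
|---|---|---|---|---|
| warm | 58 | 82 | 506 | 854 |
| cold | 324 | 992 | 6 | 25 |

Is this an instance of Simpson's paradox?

Warm: the outbound team 58/82 = 70.7%, the inbound team 506/854 = 59.3% → the outbound team
Cold: the outbound team 324/992 = 32.7%, the inbound team 6/25 = 24.0% → the outbound team
Overall: the outbound team 382/1074 = 35.6%, the inbound team 512/879 = 58.2% → the inbound team
The outbound team wins each lead group but the inbound team wins overall — the comparison reverses. The outbound team's leads skew toward cold, which has a lower base rate.

Yes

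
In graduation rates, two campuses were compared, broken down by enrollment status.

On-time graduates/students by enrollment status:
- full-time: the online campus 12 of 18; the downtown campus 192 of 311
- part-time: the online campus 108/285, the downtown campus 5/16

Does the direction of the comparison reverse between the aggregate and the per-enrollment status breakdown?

Yes

Full-time: the online campus 12/18 = 66.7%, the downtown campus 192/311 = 61.7% → the online campus
Part-time: the online campus 108/285 = 37.9%, the downtown campus 5/16 = 31.2% → the online campus
Overall: the online campus 120/303 = 39.6%, the downtown campus 197/327 = 60.2% → the downtown campus
The online campus wins each enrollment group but the downtown campus wins overall — the comparison reverses. The online campus's students skew toward part-time, which has a lower base rate.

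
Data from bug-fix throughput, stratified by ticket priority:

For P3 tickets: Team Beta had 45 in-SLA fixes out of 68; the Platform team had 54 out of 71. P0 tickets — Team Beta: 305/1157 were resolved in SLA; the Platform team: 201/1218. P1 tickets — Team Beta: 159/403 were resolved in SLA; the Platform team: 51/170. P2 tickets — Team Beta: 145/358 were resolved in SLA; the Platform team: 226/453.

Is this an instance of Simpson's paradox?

No

P3: Team Beta 45/68 = 66.2%, the Platform team 54/71 = 76.1% → the Platform team
P0: Team Beta 305/1157 = 26.4%, the Platform team 201/1218 = 16.5% → Team Beta
P1: Team Beta 159/403 = 39.5%, the Platform team 51/170 = 30.0% → Team Beta
P2: Team Beta 145/358 = 40.5%, the Platform team 226/453 = 49.9% → the Platform team
Overall: Team Beta 654/1986 = 32.9%, the Platform team 532/1912 = 27.8% → Team Beta
Neither sweeps: Team Beta wins 2 of 4 groups, the Platform team wins 2. Team Beta wins overall but not every group — no Simpson reversal.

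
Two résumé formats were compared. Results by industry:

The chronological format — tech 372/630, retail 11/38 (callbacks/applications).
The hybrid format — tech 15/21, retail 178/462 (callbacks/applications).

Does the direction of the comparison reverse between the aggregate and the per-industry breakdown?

Yes

Tech: the chronological format 372/630 = 59.0%, the hybrid format 15/21 = 71.4% → the hybrid format
Retail: the chronological format 11/38 = 28.9%, the hybrid format 178/462 = 38.5% → the hybrid format
Overall: the chronological format 383/668 = 57.3%, the hybrid format 193/483 = 40.0% → the chronological format
The hybrid format wins each industry group but the chronological format wins overall — the comparison reverses. The hybrid format's applications skew toward retail, which has a lower base rate.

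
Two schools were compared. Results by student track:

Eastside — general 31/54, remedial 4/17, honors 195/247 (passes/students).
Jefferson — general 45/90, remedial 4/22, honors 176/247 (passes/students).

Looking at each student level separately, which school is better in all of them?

General: Eastside 31/54 = 57.4%, Jefferson 45/90 = 50.0% → Eastside
Remedial: Eastside 4/17 = 23.5%, Jefferson 4/22 = 18.2% → Eastside
Honors: Eastside 195/247 = 78.9%, Jefferson 176/247 = 71.3% → Eastside
Eastside has the higher rate in all 3 groups.

Eastside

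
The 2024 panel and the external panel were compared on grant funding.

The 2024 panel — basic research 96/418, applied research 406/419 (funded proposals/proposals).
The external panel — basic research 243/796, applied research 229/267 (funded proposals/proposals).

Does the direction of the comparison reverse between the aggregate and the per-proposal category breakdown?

Basic research: the 2024 panel 96/418 = 23.0%, the external panel 243/796 = 30.5% → the external panel
Applied research: the 2024 panel 406/419 = 96.9%, the external panel 229/267 = 85.8% → the 2024 panel
Overall: the 2024 panel 502/837 = 60.0%, the external panel 472/1063 = 44.4% → the 2024 panel
Neither sweeps: the 2024 panel wins 1 of 2 groups, the external panel wins 1. The 2024 panel wins overall but not every group — no Simpson reversal.

No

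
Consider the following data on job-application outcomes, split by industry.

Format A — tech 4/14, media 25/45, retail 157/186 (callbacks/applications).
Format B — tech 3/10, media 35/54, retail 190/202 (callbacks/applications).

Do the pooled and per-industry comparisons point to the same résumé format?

Yes

Tech: Format A 4/14 = 28.6%, Format B 3/10 = 30.0% → Format B
Media: Format A 25/45 = 55.6%, Format B 35/54 = 64.8% → Format B
Retail: Format A 157/186 = 84.4%, Format B 190/202 = 94.1% → Format B
Overall: Format A 186/245 = 75.9%, Format B 228/266 = 85.7% → Format B
Format B wins overall and in every industry group — no reversal.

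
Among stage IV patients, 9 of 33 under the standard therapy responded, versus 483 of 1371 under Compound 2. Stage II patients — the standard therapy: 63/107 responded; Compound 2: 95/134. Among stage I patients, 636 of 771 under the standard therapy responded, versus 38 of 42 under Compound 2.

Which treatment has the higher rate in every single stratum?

Stage IV: the standard therapy 9/33 = 27.3%, Compound 2 483/1371 = 35.2% → Compound 2
Stage II: the standard therapy 63/107 = 58.9%, Compound 2 95/134 = 70.9% → Compound 2
Stage I: the standard therapy 636/771 = 82.5%, Compound 2 38/42 = 90.5% → Compound 2
Compound 2 has the higher rate in all 3 groups.

Compound 2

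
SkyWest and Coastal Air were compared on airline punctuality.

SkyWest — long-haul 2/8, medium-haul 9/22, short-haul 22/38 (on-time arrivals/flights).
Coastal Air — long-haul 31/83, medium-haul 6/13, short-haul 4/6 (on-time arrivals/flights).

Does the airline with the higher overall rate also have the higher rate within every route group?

Long-haul: SkyWest 2/8 = 25.0%, Coastal Air 31/83 = 37.3% → Coastal Air
Medium-haul: SkyWest 9/22 = 40.9%, Coastal Air 6/13 = 46.2% → Coastal Air
Short-haul: SkyWest 22/38 = 57.9%, Coastal Air 4/6 = 66.7% → Coastal Air
Overall: SkyWest 33/68 = 48.5%, Coastal Air 41/102 = 40.2% → SkyWest
Coastal Air wins each route group but SkyWest wins overall — the comparison reverses. Coastal Air's flights skew toward long-haul, which has a lower base rate.

No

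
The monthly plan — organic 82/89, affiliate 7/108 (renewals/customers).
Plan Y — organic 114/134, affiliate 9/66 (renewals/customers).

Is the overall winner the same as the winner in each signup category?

Organic: the monthly plan 82/89 = 92.1%, Plan Y 114/134 = 85.1% → the monthly plan
Affiliate: the monthly plan 7/108 = 6.5%, Plan Y 9/66 = 13.6% → Plan Y
Overall: the monthly plan 89/197 = 45.2%, Plan Y 123/200 = 61.5% → Plan Y
Neither sweeps: the monthly plan wins 1 of 2 groups, Plan Y wins 1. Plan Y wins overall but not every group — no Simpson reversal.

No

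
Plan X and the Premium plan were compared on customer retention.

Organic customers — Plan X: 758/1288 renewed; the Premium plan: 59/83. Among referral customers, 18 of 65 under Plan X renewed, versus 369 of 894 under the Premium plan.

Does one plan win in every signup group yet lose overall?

Yes

Organic: Plan X 758/1288 = 58.9%, the Premium plan 59/83 = 71.1% → the Premium plan
Referral: Plan X 18/65 = 27.7%, the Premium plan 369/894 = 41.3% → the Premium plan
Overall: Plan X 776/1353 = 57.4%, the Premium plan 428/977 = 43.8% → Plan X
The Premium plan wins each signup group but Plan X wins overall — the comparison reverses. The Premium plan's customers skew toward referral, which has a lower base rate.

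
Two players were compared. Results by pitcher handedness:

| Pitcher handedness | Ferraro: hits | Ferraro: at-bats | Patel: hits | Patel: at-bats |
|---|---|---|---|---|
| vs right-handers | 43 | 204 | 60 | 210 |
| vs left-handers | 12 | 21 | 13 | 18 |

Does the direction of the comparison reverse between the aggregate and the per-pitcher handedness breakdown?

Vs right-handers: Ferraro 43/204 = 21.1%, Patel 60/210 = 28.6% → Patel
Vs left-handers: Ferraro 12/21 = 57.1%, Patel 13/18 = 72.2% → Patel
Overall: Ferraro 55/225 = 24.4%, Patel 73/228 = 32.0% → Patel
Patel wins overall and in every pitcher group — no reversal.

No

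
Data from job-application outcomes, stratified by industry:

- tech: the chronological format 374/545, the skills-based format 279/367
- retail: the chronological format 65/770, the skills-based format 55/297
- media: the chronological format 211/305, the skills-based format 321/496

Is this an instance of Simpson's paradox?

No

Tech: the chronological format 374/545 = 68.6%, the skills-based format 279/367 = 76.0% → the skills-based format
Retail: the chronological format 65/770 = 8.4%, the skills-based format 55/297 = 18.5% → the skills-based format
Media: the chronological format 211/305 = 69.2%, the skills-based format 321/496 = 64.7% → the chronological format
Overall: the chronological format 650/1620 = 40.1%, the skills-based format 655/1160 = 56.5% → the skills-based format
Neither sweeps: the chronological format wins 1 of 3 groups, the skills-based format wins 2. The skills-based format wins overall but not every group — no Simpson reversal.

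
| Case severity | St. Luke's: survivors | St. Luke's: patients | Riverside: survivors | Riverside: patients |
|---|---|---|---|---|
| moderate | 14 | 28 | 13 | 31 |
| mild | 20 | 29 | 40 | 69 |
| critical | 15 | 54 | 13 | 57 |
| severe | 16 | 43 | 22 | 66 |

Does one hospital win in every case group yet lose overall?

No

Moderate: St. Luke's 14/28 = 50.0%, Riverside 13/31 = 41.9% → St. Luke's
Mild: St. Luke's 20/29 = 69.0%, Riverside 40/69 = 58.0% → St. Luke's
Critical: St. Luke's 15/54 = 27.8%, Riverside 13/57 = 22.8% → St. Luke's
Severe: St. Luke's 16/43 = 37.2%, Riverside 22/66 = 33.3% → St. Luke's
Overall: St. Luke's 65/154 = 42.2%, Riverside 88/223 = 39.5% → St. Luke's
St. Luke's wins overall and in every case group — no reversal.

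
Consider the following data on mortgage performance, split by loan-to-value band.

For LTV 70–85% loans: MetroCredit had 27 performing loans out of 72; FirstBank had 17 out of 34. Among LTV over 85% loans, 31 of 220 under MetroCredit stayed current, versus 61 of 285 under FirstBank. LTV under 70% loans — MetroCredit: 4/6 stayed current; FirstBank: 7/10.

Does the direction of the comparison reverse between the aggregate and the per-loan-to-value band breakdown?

LTV 70–85%: MetroCredit 27/72 = 37.5%, FirstBank 17/34 = 50.0% → FirstBank
LTV over 85%: MetroCredit 31/220 = 14.1%, FirstBank 61/285 = 21.4% → FirstBank
LTV under 70%: MetroCredit 4/6 = 66.7%, FirstBank 7/10 = 70.0% → FirstBank
Overall: MetroCredit 62/298 = 20.8%, FirstBank 85/329 = 25.8% → FirstBank
FirstBank wins overall and in every loan-to-value group — no reversal.

No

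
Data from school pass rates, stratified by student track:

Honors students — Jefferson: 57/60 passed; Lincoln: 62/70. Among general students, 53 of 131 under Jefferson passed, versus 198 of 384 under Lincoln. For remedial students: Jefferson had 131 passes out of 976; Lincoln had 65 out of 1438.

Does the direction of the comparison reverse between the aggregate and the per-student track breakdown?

No

Honors: Jefferson 57/60 = 95.0%, Lincoln 62/70 = 88.6% → Jefferson
General: Jefferson 53/131 = 40.5%, Lincoln 198/384 = 51.6% → Lincoln
Remedial: Jefferson 131/976 = 13.4%, Lincoln 65/1438 = 4.5% → Jefferson
Overall: Jefferson 241/1167 = 20.7%, Lincoln 325/1892 = 17.2% → Jefferson
Neither sweeps: Jefferson wins 2 of 3 groups, Lincoln wins 1. Jefferson wins overall but not every group — no Simpson reversal.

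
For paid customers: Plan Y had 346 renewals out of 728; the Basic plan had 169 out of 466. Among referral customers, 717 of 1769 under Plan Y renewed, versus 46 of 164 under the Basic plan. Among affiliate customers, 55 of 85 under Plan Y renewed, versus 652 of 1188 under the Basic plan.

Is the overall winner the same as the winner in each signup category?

No

Paid: Plan Y 346/728 = 47.5%, the Basic plan 169/466 = 36.3% → Plan Y
Referral: Plan Y 717/1769 = 40.5%, the Basic plan 46/164 = 28.0% → Plan Y
Affiliate: Plan Y 55/85 = 64.7%, the Basic plan 652/1188 = 54.9% → Plan Y
Overall: Plan Y 1118/2582 = 43.3%, the Basic plan 867/1818 = 47.7% → the Basic plan
Plan Y wins each signup group but the Basic plan wins overall — the comparison reverses. Plan Y's customers skew toward referral, which has a lower base rate.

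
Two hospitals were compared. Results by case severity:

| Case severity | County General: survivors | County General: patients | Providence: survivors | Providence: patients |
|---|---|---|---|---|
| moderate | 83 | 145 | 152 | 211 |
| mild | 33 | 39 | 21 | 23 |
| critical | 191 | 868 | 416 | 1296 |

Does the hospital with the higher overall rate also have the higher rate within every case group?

Yes

Moderate: County General 83/145 = 57.2%, Providence 152/211 = 72.0% → Providence
Mild: County General 33/39 = 84.6%, Providence 21/23 = 91.3% → Providence
Critical: County General 191/868 = 22.0%, Providence 416/1296 = 32.1% → Providence
Overall: County General 307/1052 = 29.2%, Providence 589/1530 = 38.5% → Providence
Providence wins overall and in every case group — no reversal.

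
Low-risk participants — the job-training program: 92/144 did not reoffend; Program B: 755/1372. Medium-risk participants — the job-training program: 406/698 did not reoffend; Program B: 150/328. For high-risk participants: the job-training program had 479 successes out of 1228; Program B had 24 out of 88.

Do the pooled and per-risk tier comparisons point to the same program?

No

Low-risk: the job-training program 92/144 = 63.9%, Program B 755/1372 = 55.0% → the job-training program
Medium-risk: the job-training program 406/698 = 58.2%, Program B 150/328 = 45.7% → the job-training program
High-risk: the job-training program 479/1228 = 39.0%, Program B 24/88 = 27.3% → the job-training program
Overall: the job-training program 977/2070 = 47.2%, Program B 929/1788 = 52.0% → Program B
The job-training program wins each risk group but Program B wins overall — the comparison reverses. The job-training program's participants skew toward high-risk, which has a lower base rate.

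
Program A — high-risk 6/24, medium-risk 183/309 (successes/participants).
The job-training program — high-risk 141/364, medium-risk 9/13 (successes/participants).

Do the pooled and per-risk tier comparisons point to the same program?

No

High-risk: Program A 6/24 = 25.0%, the job-training program 141/364 = 38.7% → the job-training program
Medium-risk: Program A 183/309 = 59.2%, the job-training program 9/13 = 69.2% → the job-training program
Overall: Program A 189/333 = 56.8%, the job-training program 150/377 = 39.8% → Program A
The job-training program wins each risk group but Program A wins overall — the comparison reverses. The job-training program's participants skew toward high-risk, which has a lower base rate.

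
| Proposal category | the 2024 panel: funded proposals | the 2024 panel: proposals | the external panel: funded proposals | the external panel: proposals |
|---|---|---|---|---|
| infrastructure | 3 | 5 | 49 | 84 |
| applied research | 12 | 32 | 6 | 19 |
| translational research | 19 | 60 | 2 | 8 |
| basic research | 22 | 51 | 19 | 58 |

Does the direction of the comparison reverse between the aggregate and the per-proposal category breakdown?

Yes

Infrastructure: the 2024 panel 3/5 = 60.0%, the external panel 49/84 = 58.3% → the 2024 panel
Applied research: the 2024 panel 12/32 = 37.5%, the external panel 6/19 = 31.6% → the 2024 panel
Translational research: the 2024 panel 19/60 = 31.7%, the external panel 2/8 = 25.0% → the 2024 panel
Basic research: the 2024 panel 22/51 = 43.1%, the external panel 19/58 = 32.8% → the 2024 panel
Overall: the 2024 panel 56/148 = 37.8%, the external panel 76/169 = 45.0% → the external panel
The 2024 panel wins each proposal group but the external panel wins overall — the comparison reverses. The 2024 panel's proposals skew toward translational research, which has a lower base rate.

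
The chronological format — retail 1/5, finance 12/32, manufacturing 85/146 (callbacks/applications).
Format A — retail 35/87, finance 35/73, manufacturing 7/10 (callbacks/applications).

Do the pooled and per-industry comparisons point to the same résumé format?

Retail: the chronological format 1/5 = 20.0%, Format A 35/87 = 40.2% → Format A
Finance: the chronological format 12/32 = 37.5%, Format A 35/73 = 47.9% → Format A
Manufacturing: the chronological format 85/146 = 58.2%, Format A 7/10 = 70.0% → Format A
Overall: the chronological format 98/183 = 53.6%, Format A 77/170 = 45.3% → the chronological format
Format A wins each industry group but the chronological format wins overall — the comparison reverses. Format A's applications skew toward retail, which has a lower base rate.

No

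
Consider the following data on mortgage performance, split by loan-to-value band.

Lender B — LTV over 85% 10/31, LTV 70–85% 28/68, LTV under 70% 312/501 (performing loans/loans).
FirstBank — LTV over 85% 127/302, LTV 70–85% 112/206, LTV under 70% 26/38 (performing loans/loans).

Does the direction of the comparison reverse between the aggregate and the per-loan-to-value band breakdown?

Yes

LTV over 85%: Lender B 10/31 = 32.3%, FirstBank 127/302 = 42.1% → FirstBank
LTV 70–85%: Lender B 28/68 = 41.2%, FirstBank 112/206 = 54.4% → FirstBank
LTV under 70%: Lender B 312/501 = 62.3%, FirstBank 26/38 = 68.4% → FirstBank
Overall: Lender B 350/600 = 58.3%, FirstBank 265/546 = 48.5% → Lender B
FirstBank wins each loan-to-value group but Lender B wins overall — the comparison reverses. FirstBank's loans skew toward LTV over 85%, which has a lower base rate.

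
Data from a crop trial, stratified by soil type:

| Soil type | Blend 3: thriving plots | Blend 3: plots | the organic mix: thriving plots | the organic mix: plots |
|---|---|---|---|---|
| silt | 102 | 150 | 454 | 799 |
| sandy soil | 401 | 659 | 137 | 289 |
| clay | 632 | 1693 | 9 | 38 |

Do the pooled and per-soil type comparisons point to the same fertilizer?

Silt: Blend 3 102/150 = 68.0%, the organic mix 454/799 = 56.8% → Blend 3
Sandy soil: Blend 3 401/659 = 60.8%, the organic mix 137/289 = 47.4% → Blend 3
Clay: Blend 3 632/1693 = 37.3%, the organic mix 9/38 = 23.7% → Blend 3
Overall: Blend 3 1135/2502 = 45.4%, the organic mix 600/1126 = 53.3% → the organic mix
Blend 3 wins each soil group but the organic mix wins overall — the comparison reverses. Blend 3's plots skew toward clay, which has a lower base rate.

No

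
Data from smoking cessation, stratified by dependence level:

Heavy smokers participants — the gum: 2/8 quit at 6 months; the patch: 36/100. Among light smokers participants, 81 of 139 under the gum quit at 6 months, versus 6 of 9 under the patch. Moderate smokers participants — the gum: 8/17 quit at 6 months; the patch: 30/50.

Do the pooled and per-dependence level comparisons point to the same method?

No

Heavy smokers: the gum 2/8 = 25.0%, the patch 36/100 = 36.0% → the patch
Light smokers: the gum 81/139 = 58.3%, the patch 6/9 = 66.7% → the patch
Moderate smokers: the gum 8/17 = 47.1%, the patch 30/50 = 60.0% → the patch
Overall: the gum 91/164 = 55.5%, the patch 72/159 = 45.3% → the gum
The patch wins each dependence group but the gum wins overall — the comparison reverses. The patch's participants skew toward heavy smokers, which has a lower base rate.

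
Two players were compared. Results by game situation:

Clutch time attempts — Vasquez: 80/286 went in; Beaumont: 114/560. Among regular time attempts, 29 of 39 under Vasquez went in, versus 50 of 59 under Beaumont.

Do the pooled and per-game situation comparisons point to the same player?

Clutch time: Vasquez 80/286 = 28.0%, Beaumont 114/560 = 20.4% → Vasquez
Regular time: Vasquez 29/39 = 74.4%, Beaumont 50/59 = 84.7% → Beaumont
Overall: Vasquez 109/325 = 33.5%, Beaumont 164/619 = 26.5% → Vasquez
Neither sweeps: Vasquez wins 1 of 2 groups, Beaumont wins 1. Vasquez wins overall but not every group — no Simpson reversal.

No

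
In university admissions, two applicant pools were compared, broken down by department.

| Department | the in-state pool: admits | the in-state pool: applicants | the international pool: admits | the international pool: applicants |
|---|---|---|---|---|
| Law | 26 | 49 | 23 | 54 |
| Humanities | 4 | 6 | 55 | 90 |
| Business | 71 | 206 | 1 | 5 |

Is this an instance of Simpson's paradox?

Yes

Law: the in-state pool 26/49 = 53.1%, the international pool 23/54 = 42.6% → the in-state pool
Humanities: the in-state pool 4/6 = 66.7%, the international pool 55/90 = 61.1% → the in-state pool
Business: the in-state pool 71/206 = 34.5%, the international pool 1/5 = 20.0% → the in-state pool
Overall: the in-state pool 101/261 = 38.7%, the international pool 79/149 = 53.0% → the international pool
The in-state pool wins each department group but the international pool wins overall — the comparison reverses. The in-state pool's applicants skew toward Business, which has a lower base rate.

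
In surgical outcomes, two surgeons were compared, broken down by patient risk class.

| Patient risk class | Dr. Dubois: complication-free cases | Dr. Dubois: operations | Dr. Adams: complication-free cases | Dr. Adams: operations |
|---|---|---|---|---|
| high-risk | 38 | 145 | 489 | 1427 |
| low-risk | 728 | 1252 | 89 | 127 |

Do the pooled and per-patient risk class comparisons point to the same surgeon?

No

High-risk: Dr. Dubois 38/145 = 26.2%, Dr. Adams 489/1427 = 34.3% → Dr. Adams
Low-risk: Dr. Dubois 728/1252 = 58.1%, Dr. Adams 89/127 = 70.1% → Dr. Adams
Overall: Dr. Dubois 766/1397 = 54.8%, Dr. Adams 578/1554 = 37.2% → Dr. Dubois
Dr. Adams wins each patient risk group but Dr. Dubois wins overall — the comparison reverses. Dr. Adams's operations skew toward high-risk, which has a lower base rate.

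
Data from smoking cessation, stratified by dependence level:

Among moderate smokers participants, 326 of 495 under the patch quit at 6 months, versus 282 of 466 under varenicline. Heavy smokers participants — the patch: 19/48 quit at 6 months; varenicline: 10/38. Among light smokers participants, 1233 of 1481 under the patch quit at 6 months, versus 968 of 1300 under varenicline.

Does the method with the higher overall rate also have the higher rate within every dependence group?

Moderate smokers: the patch 326/495 = 65.9%, varenicline 282/466 = 60.5% → the patch
Heavy smokers: the patch 19/48 = 39.6%, varenicline 10/38 = 26.3% → the patch
Light smokers: the patch 1233/1481 = 83.3%, varenicline 968/1300 = 74.5% → the patch
Overall: the patch 1578/2024 = 78.0%, varenicline 1260/1804 = 69.8% → the patch
The patch wins overall and in every dependence group — no reversal.

Yes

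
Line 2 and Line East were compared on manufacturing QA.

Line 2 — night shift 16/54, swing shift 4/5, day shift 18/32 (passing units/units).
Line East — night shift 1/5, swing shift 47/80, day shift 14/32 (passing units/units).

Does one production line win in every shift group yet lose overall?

Yes

Night shift: Line 2 16/54 = 29.6%, Line East 1/5 = 20.0% → Line 2
Swing shift: Line 2 4/5 = 80.0%, Line East 47/80 = 58.8% → Line 2
Day shift: Line 2 18/32 = 56.2%, Line East 14/32 = 43.8% → Line 2
Overall: Line 2 38/91 = 41.8%, Line East 62/117 = 53.0% → Line East
Line 2 wins each shift group but Line East wins overall — the comparison reverses. Line 2's units skew toward night shift, which has a lower base rate.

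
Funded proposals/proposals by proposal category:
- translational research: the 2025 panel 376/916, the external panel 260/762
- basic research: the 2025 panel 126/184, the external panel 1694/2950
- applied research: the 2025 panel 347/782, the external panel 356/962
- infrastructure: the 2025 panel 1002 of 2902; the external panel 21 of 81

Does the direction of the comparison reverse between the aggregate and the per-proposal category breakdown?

Translational research: the 2025 panel 376/916 = 41.0%, the external panel 260/762 = 34.1% → the 2025 panel
Basic research: the 2025 panel 126/184 = 68.5%, the external panel 1694/2950 = 57.4% → the 2025 panel
Applied research: the 2025 panel 347/782 = 44.4%, the external panel 356/962 = 37.0% → the 2025 panel
Infrastructure: the 2025 panel 1002/2902 = 34.5%, the external panel 21/81 = 25.9% → the 2025 panel
Overall: the 2025 panel 1851/4784 = 38.7%, the external panel 2331/4755 = 49.0% → the external panel
The 2025 panel wins each proposal group but the external panel wins overall — the comparison reverses. The 2025 panel's proposals skew toward infrastructure, which has a lower base rate.

Yes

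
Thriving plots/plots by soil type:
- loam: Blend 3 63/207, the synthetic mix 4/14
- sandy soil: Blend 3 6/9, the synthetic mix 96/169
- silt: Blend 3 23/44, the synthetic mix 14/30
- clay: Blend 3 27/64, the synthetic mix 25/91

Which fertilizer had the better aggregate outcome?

the synthetic mix

Loam: Blend 3 63/207 = 30.4%, the synthetic mix 4/14 = 28.6% → Blend 3
Sandy soil: Blend 3 6/9 = 66.7%, the synthetic mix 96/169 = 56.8% → Blend 3
Silt: Blend 3 23/44 = 52.3%, the synthetic mix 14/30 = 46.7% → Blend 3
Clay: Blend 3 27/64 = 42.2%, the synthetic mix 25/91 = 27.5% → Blend 3
Overall: Blend 3 119/324 = 36.7%, the synthetic mix 139/304 = 45.7% → the synthetic mix
(Blend 3 wins every soil group but the synthetic mix wins overall — Blend 3's plots skew toward the low-rate loam group.)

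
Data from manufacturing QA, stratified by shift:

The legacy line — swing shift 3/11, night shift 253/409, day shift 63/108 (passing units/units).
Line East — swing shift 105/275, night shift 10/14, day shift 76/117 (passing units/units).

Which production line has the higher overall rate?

the legacy line

Swing shift: the legacy line 3/11 = 27.3%, Line East 105/275 = 38.2% → Line East
Night shift: the legacy line 253/409 = 61.9%, Line East 10/14 = 71.4% → Line East
Day shift: the legacy line 63/108 = 58.3%, Line East 76/117 = 65.0% → Line East
Overall: the legacy line 319/528 = 60.4%, Line East 191/406 = 47.0% → the legacy line
(Line East wins every shift group but the legacy line wins overall — Line East's units skew toward the low-rate swing shift group.)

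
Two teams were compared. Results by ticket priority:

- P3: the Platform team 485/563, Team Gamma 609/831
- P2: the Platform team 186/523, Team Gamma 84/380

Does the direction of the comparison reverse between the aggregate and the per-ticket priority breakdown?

P3: the Platform team 485/563 = 86.1%, Team Gamma 609/831 = 73.3% → the Platform team
P2: the Platform team 186/523 = 35.6%, Team Gamma 84/380 = 22.1% → the Platform team
Overall: the Platform team 671/1086 = 61.8%, Team Gamma 693/1211 = 57.2% → the Platform team
The Platform team wins overall and in every ticket group — no reversal.

No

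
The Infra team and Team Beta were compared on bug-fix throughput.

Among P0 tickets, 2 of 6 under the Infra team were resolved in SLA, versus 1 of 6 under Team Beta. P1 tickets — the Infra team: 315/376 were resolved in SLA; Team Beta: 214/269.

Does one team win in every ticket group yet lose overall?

P0: the Infra team 2/6 = 33.3%, Team Beta 1/6 = 16.7% → the Infra team
P1: the Infra team 315/376 = 83.8%, Team Beta 214/269 = 79.6% → the Infra team
Overall: the Infra team 317/382 = 83.0%, Team Beta 215/275 = 78.2% → the Infra team
The Infra team wins overall and in every ticket group — no reversal.

No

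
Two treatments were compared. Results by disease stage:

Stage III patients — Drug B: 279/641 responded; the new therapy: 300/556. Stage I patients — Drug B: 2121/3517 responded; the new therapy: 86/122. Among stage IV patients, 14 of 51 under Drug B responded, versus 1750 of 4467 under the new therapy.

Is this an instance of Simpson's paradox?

Yes

Stage III: Drug B 279/641 = 43.5%, the new therapy 300/556 = 54.0% → the new therapy
Stage I: Drug B 2121/3517 = 60.3%, the new therapy 86/122 = 70.5% → the new therapy
Stage IV: Drug B 14/51 = 27.5%, the new therapy 1750/4467 = 39.2% → the new therapy
Overall: Drug B 2414/4209 = 57.4%, the new therapy 2136/5145 = 41.5% → Drug B
The new therapy wins each disease group but Drug B wins overall — the comparison reverses. The new therapy's patients skew toward stage IV, which has a lower base rate.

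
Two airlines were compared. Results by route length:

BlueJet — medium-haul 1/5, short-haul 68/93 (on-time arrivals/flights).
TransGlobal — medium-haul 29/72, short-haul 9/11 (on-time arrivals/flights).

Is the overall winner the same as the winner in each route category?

Medium-haul: BlueJet 1/5 = 20.0%, TransGlobal 29/72 = 40.3% → TransGlobal
Short-haul: BlueJet 68/93 = 73.1%, TransGlobal 9/11 = 81.8% → TransGlobal
Overall: BlueJet 69/98 = 70.4%, TransGlobal 38/83 = 45.8% → BlueJet
TransGlobal wins each route group but BlueJet wins overall — the comparison reverses. TransGlobal's flights skew toward medium-haul, which has a lower base rate.

No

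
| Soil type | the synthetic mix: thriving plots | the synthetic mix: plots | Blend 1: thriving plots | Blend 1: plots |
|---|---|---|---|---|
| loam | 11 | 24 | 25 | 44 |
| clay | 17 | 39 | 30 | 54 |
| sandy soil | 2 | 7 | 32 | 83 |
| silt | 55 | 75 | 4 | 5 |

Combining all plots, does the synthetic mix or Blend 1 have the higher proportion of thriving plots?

Loam: the synthetic mix 11/24 = 45.8%, Blend 1 25/44 = 56.8% → Blend 1
Clay: the synthetic mix 17/39 = 43.6%, Blend 1 30/54 = 55.6% → Blend 1
Sandy soil: the synthetic mix 2/7 = 28.6%, Blend 1 32/83 = 38.6% → Blend 1
Silt: the synthetic mix 55/75 = 73.3%, Blend 1 4/5 = 80.0% → Blend 1
Overall: the synthetic mix 85/145 = 58.6%, Blend 1 91/186 = 48.9% → the synthetic mix
(Blend 1 wins every soil group but the synthetic mix wins overall — Blend 1's plots skew toward the low-rate sandy soil group.)

the synthetic mix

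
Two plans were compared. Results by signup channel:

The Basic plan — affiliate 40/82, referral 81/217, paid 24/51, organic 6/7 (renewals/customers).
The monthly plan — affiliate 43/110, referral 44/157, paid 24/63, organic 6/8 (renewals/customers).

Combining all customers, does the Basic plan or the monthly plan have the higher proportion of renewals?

Affiliate: the Basic plan 40/82 = 48.8%, the monthly plan 43/110 = 39.1% → the Basic plan
Referral: the Basic plan 81/217 = 37.3%, the monthly plan 44/157 = 28.0% → the Basic plan
Paid: the Basic plan 24/51 = 47.1%, the monthly plan 24/63 = 38.1% → the Basic plan
Organic: the Basic plan 6/7 = 85.7%, the monthly plan 6/8 = 75.0% → the Basic plan
Overall: the Basic plan 151/357 = 42.3%, the monthly plan 117/338 = 34.6% → the Basic plan

the Basic plan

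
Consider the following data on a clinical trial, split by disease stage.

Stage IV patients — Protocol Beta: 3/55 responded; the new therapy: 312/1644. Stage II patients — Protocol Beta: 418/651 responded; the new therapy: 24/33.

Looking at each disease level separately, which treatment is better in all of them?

the new therapy

Stage IV: Protocol Beta 3/55 = 5.5%, the new therapy 312/1644 = 19.0% → the new therapy
Stage II: Protocol Beta 418/651 = 64.2%, the new therapy 24/33 = 72.7% → the new therapy
The new therapy has the higher rate in both groups.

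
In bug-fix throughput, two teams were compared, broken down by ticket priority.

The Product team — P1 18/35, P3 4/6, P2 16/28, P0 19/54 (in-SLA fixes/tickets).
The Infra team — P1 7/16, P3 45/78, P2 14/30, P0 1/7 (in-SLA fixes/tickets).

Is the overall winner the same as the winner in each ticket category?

P1: the Product team 18/35 = 51.4%, the Infra team 7/16 = 43.8% → the Product team
P3: the Product team 4/6 = 66.7%, the Infra team 45/78 = 57.7% → the Product team
P2: the Product team 16/28 = 57.1%, the Infra team 14/30 = 46.7% → the Product team
P0: the Product team 19/54 = 35.2%, the Infra team 1/7 = 14.3% → the Product team
Overall: the Product team 57/123 = 46.3%, the Infra team 67/131 = 51.1% → the Infra team
The Product team wins each ticket group but the Infra team wins overall — the comparison reverses. The Product team's tickets skew toward P0, which has a lower base rate.

No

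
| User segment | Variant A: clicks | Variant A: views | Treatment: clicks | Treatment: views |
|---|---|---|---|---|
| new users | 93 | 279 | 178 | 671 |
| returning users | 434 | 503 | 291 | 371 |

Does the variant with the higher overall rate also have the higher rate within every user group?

Yes

New users: Variant A 93/279 = 33.3%, Treatment 178/671 = 26.5% → Variant A
Returning users: Variant A 434/503 = 86.3%, Treatment 291/371 = 78.4% → Variant A
Overall: Variant A 527/782 = 67.4%, Treatment 469/1042 = 45.0% → Variant A
Variant A wins overall and in every user group — no reversal.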